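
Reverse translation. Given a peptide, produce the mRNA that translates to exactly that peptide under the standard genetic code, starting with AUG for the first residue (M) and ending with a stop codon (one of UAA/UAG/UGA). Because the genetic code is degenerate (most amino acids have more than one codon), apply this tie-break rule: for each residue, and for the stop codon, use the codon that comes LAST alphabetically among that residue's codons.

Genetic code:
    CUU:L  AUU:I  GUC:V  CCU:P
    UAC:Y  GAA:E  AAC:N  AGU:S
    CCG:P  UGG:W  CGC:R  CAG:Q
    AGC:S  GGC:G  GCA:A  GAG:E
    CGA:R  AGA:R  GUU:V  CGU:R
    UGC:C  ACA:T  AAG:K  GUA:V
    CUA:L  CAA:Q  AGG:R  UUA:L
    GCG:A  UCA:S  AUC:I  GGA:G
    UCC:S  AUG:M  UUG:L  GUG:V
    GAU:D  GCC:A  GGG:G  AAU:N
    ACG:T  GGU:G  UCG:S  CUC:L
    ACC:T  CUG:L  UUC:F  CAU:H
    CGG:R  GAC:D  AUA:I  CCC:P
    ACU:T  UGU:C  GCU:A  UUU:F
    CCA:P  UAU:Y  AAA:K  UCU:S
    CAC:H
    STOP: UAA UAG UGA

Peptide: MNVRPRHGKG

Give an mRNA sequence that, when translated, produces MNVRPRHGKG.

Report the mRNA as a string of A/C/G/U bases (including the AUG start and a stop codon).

Answer: mRNA: AUGAAUGUUCGUCCUCGUCAUGGUAAGGGUUGA

Derivation:
residue 1: M -> AUG (start codon)
residue 2: N codons sorted = AAC,AAU -> pick last = AAU
residue 3: V codons sorted = GUA,GUC,GUG,GUU -> pick last = GUU
residue 4: R codons sorted = AGA,AGG,CGA,CGC,CGG,CGU -> pick last = CGU
residue 5: P codons sorted = CCA,CCC,CCG,CCU -> pick last = CCU
residue 6: R codons sorted = AGA,AGG,CGA,CGC,CGG,CGU -> pick last = CGU
residue 7: H codons sorted = CAC,CAU -> pick last = CAU
residue 8: G codons sorted = GGA,GGC,GGG,GGU -> pick last = GGU
residue 9: K codons sorted = AAA,AAG -> pick last = AAG
residue 10: G codons sorted = GGA,GGC,GGG,GGU -> pick last = GGU
terminator: stop codons sorted = UAA,UAG,UGA -> pick last = UGA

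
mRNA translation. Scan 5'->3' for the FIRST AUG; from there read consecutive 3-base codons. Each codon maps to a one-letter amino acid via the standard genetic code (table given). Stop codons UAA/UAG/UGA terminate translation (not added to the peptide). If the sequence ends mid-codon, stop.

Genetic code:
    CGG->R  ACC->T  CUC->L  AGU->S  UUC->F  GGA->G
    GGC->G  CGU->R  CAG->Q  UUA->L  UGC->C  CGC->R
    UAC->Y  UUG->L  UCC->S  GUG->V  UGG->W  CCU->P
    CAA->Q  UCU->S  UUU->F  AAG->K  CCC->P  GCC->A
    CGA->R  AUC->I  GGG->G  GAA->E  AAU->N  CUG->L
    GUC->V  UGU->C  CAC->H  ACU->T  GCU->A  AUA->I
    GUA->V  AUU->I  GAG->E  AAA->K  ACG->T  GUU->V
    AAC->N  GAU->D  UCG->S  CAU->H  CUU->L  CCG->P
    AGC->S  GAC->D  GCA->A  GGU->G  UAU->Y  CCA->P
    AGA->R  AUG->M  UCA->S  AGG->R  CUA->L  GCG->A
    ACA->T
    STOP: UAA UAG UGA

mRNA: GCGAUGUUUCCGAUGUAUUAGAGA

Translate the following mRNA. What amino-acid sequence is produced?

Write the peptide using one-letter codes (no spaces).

start AUG at pos 3
pos 3: AUG -> M; peptide=M
pos 6: UUU -> F; peptide=MF
pos 9: CCG -> P; peptide=MFP
pos 12: AUG -> M; peptide=MFPM
pos 15: UAU -> Y; peptide=MFPMY
pos 18: UAG -> STOP

Answer: MFPMY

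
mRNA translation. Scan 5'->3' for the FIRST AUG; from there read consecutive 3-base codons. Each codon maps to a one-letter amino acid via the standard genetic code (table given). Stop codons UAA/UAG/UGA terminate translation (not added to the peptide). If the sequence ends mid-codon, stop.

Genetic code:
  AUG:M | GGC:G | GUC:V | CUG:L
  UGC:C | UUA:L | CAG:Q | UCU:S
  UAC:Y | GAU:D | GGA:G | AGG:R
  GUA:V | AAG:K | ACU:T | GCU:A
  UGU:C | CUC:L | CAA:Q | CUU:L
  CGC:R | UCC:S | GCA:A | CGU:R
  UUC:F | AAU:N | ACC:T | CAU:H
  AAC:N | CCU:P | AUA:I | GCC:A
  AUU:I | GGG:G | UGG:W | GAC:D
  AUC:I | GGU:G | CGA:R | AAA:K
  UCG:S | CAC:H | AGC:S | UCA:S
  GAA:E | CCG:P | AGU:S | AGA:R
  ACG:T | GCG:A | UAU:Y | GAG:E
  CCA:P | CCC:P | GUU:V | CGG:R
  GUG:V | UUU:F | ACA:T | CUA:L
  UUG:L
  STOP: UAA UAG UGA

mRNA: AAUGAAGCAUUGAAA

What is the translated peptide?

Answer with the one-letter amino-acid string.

Answer: MKH

Derivation:
start AUG at pos 1
pos 1: AUG -> M; peptide=M
pos 4: AAG -> K; peptide=MK
pos 7: CAU -> H; peptide=MKH
pos 10: UGA -> STOP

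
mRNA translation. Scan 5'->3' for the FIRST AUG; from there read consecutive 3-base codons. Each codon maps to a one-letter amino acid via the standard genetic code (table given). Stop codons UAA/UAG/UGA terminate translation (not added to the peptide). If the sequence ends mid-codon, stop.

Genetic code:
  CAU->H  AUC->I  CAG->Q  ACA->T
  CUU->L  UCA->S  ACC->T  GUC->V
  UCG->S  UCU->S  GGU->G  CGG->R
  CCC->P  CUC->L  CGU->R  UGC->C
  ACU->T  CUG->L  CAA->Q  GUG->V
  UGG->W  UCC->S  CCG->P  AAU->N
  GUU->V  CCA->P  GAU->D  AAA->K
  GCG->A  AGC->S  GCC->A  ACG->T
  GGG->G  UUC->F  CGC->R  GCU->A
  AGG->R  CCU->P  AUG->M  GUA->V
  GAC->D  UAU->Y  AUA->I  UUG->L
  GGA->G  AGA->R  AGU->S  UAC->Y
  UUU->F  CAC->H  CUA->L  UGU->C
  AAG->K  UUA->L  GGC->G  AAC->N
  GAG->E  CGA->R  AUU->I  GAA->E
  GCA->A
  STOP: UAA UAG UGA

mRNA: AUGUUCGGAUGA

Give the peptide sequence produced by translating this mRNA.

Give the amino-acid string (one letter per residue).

start AUG at pos 0
pos 0: AUG -> M; peptide=M
pos 3: UUC -> F; peptide=MF
pos 6: GGA -> G; peptide=MFG
pos 9: UGA -> STOP

Answer: MFG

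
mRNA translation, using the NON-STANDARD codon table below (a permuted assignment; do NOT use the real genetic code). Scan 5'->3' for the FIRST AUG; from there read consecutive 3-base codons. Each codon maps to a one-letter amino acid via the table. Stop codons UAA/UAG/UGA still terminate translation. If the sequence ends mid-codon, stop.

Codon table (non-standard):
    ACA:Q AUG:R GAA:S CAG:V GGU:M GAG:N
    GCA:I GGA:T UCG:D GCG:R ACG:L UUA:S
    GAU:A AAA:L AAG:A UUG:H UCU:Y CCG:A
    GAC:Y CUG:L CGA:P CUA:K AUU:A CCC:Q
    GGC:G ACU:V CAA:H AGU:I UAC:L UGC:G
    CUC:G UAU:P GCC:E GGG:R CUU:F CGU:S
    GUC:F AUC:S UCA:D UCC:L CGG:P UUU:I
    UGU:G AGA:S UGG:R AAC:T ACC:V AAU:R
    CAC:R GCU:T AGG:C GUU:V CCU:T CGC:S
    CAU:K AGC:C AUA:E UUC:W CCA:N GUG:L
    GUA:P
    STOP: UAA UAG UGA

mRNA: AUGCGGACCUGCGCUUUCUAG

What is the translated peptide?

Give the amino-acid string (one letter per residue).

start AUG at pos 0
pos 0: AUG -> R; peptide=R
pos 3: CGG -> P; peptide=RP
pos 6: ACC -> V; peptide=RPV
pos 9: UGC -> G; peptide=RPVG
pos 12: GCU -> T; peptide=RPVGT
pos 15: UUC -> W; peptide=RPVGTW
pos 18: UAG -> STOP

Answer: RPVGTW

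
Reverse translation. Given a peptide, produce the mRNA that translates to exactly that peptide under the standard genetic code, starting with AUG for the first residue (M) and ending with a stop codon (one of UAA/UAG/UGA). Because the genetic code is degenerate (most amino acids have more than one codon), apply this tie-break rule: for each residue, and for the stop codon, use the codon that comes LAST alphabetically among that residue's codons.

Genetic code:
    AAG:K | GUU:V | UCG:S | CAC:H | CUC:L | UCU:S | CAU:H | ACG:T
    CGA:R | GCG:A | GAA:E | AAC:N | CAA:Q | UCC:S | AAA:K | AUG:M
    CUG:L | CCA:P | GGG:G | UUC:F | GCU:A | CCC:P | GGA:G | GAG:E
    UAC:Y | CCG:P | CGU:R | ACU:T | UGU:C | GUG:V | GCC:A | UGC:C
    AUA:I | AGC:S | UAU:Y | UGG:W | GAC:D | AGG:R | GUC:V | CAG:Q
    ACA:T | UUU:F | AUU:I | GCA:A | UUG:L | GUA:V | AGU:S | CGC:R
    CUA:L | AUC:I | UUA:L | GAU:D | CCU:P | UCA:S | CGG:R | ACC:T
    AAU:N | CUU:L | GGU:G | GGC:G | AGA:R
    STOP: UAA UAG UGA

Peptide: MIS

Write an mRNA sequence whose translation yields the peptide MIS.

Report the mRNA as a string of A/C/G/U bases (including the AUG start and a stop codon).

residue 1: M -> AUG (start codon)
residue 2: I codons sorted = AUA,AUC,AUU -> pick last = AUU
residue 3: S codons sorted = AGC,AGU,UCA,UCC,UCG,UCU -> pick last = UCU
terminator: stop codons sorted = UAA,UAG,UGA -> pick last = UGA

Answer: mRNA: AUGAUUUCUUGA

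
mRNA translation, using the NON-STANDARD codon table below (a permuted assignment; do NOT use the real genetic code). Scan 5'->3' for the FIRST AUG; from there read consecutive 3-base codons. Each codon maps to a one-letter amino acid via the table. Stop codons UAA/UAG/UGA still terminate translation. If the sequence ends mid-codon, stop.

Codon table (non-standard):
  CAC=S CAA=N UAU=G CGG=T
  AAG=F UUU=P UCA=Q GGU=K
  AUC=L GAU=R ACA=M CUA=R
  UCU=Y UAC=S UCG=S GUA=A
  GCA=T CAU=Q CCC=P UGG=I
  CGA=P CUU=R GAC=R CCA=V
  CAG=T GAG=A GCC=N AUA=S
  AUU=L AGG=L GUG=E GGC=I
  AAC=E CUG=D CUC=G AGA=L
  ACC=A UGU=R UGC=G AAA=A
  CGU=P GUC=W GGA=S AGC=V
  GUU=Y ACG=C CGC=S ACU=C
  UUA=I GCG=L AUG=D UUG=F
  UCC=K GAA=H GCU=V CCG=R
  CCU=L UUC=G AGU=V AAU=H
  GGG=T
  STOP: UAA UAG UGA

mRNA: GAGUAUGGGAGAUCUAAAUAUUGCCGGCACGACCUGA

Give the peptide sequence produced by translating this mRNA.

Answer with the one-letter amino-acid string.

start AUG at pos 4
pos 4: AUG -> D; peptide=D
pos 7: GGA -> S; peptide=DS
pos 10: GAU -> R; peptide=DSR
pos 13: CUA -> R; peptide=DSRR
pos 16: AAU -> H; peptide=DSRRH
pos 19: AUU -> L; peptide=DSRRHL
pos 22: GCC -> N; peptide=DSRRHLN
pos 25: GGC -> I; peptide=DSRRHLNI
pos 28: ACG -> C; peptide=DSRRHLNIC
pos 31: ACC -> A; peptide=DSRRHLNICA
pos 34: UGA -> STOP

Answer: DSRRHLNICA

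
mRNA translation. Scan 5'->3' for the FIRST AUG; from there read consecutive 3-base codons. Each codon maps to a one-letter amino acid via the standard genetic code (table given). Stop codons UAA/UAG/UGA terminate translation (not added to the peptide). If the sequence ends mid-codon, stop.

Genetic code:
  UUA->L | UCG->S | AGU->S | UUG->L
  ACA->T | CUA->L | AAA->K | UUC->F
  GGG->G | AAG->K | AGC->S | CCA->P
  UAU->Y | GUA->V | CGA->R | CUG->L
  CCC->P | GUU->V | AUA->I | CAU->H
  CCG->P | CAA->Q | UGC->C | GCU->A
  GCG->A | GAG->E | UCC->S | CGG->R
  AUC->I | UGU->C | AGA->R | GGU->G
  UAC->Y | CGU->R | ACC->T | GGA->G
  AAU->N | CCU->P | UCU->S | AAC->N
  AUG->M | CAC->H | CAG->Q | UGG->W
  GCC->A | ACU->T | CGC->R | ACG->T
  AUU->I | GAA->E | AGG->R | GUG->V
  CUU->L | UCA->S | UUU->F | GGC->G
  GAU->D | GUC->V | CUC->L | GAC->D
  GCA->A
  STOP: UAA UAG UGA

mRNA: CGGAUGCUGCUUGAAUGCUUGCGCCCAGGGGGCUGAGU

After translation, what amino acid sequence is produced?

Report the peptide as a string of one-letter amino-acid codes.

Answer: MLLECLRPGG

Derivation:
start AUG at pos 3
pos 3: AUG -> M; peptide=M
pos 6: CUG -> L; peptide=ML
pos 9: CUU -> L; peptide=MLL
pos 12: GAA -> E; peptide=MLLE
pos 15: UGC -> C; peptide=MLLEC
pos 18: UUG -> L; peptide=MLLECL
pos 21: CGC -> R; peptide=MLLECLR
pos 24: CCA -> P; peptide=MLLECLRP
pos 27: GGG -> G; peptide=MLLECLRPG
pos 30: GGC -> G; peptide=MLLECLRPGG
pos 33: UGA -> STOP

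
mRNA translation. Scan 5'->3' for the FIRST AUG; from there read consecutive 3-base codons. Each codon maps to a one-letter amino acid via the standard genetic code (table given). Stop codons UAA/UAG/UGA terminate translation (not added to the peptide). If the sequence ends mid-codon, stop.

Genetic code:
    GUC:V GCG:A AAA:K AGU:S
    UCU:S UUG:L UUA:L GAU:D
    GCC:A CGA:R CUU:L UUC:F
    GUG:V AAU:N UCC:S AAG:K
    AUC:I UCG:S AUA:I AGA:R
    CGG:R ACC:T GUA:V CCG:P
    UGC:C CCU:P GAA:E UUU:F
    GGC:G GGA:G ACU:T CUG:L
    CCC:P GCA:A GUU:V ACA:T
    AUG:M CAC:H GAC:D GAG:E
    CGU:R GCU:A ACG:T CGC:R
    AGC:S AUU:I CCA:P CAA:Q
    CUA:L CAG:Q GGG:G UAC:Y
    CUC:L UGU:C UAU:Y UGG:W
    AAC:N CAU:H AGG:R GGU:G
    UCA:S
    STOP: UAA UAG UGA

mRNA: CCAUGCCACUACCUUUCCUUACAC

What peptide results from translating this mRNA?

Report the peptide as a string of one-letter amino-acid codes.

start AUG at pos 2
pos 2: AUG -> M; peptide=M
pos 5: CCA -> P; peptide=MP
pos 8: CUA -> L; peptide=MPL
pos 11: CCU -> P; peptide=MPLP
pos 14: UUC -> F; peptide=MPLPF
pos 17: CUU -> L; peptide=MPLPFL
pos 20: ACA -> T; peptide=MPLPFLT
pos 23: only 1 nt remain (<3), stop (end of mRNA)

Answer: MPLPFLT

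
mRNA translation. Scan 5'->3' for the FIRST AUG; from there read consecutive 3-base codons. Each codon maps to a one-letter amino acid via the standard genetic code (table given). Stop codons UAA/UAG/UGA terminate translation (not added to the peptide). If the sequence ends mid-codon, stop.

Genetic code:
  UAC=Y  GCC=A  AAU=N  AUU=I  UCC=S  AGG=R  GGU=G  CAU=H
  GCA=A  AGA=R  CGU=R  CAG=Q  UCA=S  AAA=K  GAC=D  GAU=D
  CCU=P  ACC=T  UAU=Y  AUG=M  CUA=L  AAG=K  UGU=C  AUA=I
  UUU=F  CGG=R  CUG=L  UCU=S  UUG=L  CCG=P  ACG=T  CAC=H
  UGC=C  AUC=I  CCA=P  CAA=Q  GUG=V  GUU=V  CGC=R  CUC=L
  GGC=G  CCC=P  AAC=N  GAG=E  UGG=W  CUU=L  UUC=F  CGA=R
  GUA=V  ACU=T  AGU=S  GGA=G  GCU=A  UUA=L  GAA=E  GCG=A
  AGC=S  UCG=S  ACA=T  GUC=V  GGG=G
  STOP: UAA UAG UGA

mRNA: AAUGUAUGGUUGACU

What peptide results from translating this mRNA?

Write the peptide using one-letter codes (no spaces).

Answer: MYG

Derivation:
start AUG at pos 1
pos 1: AUG -> M; peptide=M
pos 4: UAU -> Y; peptide=MY
pos 7: GGU -> G; peptide=MYG
pos 10: UGA -> STOP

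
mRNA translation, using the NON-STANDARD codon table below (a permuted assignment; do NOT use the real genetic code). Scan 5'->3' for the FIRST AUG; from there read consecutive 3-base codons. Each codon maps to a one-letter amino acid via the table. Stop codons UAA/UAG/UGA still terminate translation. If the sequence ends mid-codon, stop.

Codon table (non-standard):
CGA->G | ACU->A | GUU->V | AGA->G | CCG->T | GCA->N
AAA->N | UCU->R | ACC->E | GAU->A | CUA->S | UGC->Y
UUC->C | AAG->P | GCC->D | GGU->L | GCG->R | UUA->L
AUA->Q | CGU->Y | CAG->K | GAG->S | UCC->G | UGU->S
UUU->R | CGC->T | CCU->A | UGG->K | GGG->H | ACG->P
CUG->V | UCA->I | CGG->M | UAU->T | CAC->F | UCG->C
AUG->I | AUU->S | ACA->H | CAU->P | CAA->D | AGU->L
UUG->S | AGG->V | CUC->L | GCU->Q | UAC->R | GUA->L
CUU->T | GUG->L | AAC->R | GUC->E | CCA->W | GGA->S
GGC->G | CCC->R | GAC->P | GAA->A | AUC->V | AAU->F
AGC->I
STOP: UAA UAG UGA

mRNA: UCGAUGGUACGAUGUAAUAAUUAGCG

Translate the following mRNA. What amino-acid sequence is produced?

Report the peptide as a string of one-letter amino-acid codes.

Answer: ILGSFF

Derivation:
start AUG at pos 3
pos 3: AUG -> I; peptide=I
pos 6: GUA -> L; peptide=IL
pos 9: CGA -> G; peptide=ILG
pos 12: UGU -> S; peptide=ILGS
pos 15: AAU -> F; peptide=ILGSF
pos 18: AAU -> F; peptide=ILGSFF
pos 21: UAG -> STOP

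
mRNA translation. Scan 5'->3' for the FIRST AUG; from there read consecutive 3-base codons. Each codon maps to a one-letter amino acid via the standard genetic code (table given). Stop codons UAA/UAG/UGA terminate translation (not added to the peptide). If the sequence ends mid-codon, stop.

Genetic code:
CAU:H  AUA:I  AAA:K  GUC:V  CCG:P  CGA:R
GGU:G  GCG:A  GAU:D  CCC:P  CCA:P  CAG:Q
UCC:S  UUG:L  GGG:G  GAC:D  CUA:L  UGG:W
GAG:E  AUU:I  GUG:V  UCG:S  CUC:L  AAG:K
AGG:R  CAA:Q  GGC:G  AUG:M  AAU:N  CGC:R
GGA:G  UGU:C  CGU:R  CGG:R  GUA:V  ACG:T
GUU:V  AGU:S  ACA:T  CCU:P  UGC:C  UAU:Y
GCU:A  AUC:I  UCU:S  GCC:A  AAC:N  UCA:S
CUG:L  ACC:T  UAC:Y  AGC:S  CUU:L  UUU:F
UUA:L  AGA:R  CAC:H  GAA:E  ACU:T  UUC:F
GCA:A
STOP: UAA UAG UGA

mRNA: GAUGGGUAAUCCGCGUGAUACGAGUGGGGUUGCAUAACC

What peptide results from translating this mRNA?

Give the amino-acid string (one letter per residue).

start AUG at pos 1
pos 1: AUG -> M; peptide=M
pos 4: GGU -> G; peptide=MG
pos 7: AAU -> N; peptide=MGN
pos 10: CCG -> P; peptide=MGNP
pos 13: CGU -> R; peptide=MGNPR
pos 16: GAU -> D; peptide=MGNPRD
pos 19: ACG -> T; peptide=MGNPRDT
pos 22: AGU -> S; peptide=MGNPRDTS
pos 25: GGG -> G; peptide=MGNPRDTSG
pos 28: GUU -> V; peptide=MGNPRDTSGV
pos 31: GCA -> A; peptide=MGNPRDTSGVA
pos 34: UAA -> STOP

Answer: MGNPRDTSGVA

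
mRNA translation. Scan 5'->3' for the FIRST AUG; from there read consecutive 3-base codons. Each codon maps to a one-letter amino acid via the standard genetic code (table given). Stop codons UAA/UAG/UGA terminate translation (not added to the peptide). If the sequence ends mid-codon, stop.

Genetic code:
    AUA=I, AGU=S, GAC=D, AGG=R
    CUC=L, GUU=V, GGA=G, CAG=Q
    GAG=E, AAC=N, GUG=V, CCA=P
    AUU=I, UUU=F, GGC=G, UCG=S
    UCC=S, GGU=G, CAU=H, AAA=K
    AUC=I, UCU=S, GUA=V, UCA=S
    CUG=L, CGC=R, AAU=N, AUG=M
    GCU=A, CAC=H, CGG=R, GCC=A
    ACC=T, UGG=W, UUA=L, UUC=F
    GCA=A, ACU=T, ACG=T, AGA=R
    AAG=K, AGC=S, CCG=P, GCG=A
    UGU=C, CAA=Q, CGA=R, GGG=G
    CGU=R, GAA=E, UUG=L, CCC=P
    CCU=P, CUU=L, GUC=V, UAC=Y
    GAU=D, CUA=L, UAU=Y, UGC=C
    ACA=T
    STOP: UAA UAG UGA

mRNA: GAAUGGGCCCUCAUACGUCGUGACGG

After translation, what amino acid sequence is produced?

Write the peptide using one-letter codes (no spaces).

start AUG at pos 2
pos 2: AUG -> M; peptide=M
pos 5: GGC -> G; peptide=MG
pos 8: CCU -> P; peptide=MGP
pos 11: CAU -> H; peptide=MGPH
pos 14: ACG -> T; peptide=MGPHT
pos 17: UCG -> S; peptide=MGPHTS
pos 20: UGA -> STOP

Answer: MGPHTS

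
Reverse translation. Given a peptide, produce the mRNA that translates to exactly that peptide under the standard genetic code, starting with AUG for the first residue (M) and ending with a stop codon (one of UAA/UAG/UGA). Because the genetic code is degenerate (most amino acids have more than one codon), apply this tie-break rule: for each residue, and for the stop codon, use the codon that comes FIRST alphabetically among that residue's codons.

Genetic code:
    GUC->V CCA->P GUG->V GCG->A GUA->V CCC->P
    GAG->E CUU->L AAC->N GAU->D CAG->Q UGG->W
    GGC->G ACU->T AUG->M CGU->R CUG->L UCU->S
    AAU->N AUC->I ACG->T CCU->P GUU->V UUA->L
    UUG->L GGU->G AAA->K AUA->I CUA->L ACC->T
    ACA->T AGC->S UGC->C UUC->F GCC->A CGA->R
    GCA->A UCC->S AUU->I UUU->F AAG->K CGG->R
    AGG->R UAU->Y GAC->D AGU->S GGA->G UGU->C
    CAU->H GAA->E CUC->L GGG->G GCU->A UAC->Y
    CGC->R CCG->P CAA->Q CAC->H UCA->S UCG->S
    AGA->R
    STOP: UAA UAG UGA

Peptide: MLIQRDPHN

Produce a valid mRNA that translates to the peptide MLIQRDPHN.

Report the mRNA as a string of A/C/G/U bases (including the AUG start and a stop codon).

residue 1: M -> AUG (start codon)
residue 2: L codons sorted = CUA,CUC,CUG,CUU,UUA,UUG -> pick first = CUA
residue 3: I codons sorted = AUA,AUC,AUU -> pick first = AUA
residue 4: Q codons sorted = CAA,CAG -> pick first = CAA
residue 5: R codons sorted = AGA,AGG,CGA,CGC,CGG,CGU -> pick first = AGA
residue 6: D codons sorted = GAC,GAU -> pick first = GAC
residue 7: P codons sorted = CCA,CCC,CCG,CCU -> pick first = CCA
residue 8: H codons sorted = CAC,CAU -> pick first = CAC
residue 9: N codons sorted = AAC,AAU -> pick first = AAC
terminator: stop codons sorted = UAA,UAG,UGA -> pick first = UAA

Answer: mRNA: AUGCUAAUACAAAGAGACCCACACAACUAA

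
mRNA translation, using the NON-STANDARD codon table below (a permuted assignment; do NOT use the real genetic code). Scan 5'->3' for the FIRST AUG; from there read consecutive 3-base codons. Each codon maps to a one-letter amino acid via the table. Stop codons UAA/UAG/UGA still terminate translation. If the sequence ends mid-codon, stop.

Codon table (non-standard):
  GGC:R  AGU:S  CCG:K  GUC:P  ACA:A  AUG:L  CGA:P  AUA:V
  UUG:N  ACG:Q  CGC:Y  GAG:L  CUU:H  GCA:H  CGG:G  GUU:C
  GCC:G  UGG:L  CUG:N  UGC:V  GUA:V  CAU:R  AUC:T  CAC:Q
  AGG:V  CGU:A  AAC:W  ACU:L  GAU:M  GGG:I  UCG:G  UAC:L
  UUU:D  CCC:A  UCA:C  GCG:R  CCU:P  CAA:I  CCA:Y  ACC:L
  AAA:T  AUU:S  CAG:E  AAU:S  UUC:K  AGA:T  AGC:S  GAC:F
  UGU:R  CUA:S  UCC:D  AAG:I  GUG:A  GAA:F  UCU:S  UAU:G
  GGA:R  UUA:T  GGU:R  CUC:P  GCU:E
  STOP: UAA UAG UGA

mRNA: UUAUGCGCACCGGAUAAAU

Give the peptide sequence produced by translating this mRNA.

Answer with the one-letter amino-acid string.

Answer: LYLR

Derivation:
start AUG at pos 2
pos 2: AUG -> L; peptide=L
pos 5: CGC -> Y; peptide=LY
pos 8: ACC -> L; peptide=LYL
pos 11: GGA -> R; peptide=LYLR
pos 14: UAA -> STOP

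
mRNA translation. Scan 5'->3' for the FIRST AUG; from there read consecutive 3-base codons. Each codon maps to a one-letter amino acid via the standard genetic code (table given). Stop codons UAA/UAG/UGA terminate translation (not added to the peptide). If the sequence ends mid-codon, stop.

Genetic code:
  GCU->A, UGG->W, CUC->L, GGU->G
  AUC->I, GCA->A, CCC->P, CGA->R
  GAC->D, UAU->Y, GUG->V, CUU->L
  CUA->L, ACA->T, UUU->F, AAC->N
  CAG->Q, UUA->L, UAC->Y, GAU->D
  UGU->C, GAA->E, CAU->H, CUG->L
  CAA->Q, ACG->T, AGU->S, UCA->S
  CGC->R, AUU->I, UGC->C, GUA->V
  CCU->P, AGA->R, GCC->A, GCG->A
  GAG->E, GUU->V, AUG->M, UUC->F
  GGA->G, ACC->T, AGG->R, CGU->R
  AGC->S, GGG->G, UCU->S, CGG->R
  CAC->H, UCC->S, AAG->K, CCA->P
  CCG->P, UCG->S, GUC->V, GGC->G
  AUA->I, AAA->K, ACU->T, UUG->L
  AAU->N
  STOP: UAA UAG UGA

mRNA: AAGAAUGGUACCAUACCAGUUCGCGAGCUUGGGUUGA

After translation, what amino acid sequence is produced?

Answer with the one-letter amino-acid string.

Answer: MVPYQFASLG

Derivation:
start AUG at pos 4
pos 4: AUG -> M; peptide=M
pos 7: GUA -> V; peptide=MV
pos 10: CCA -> P; peptide=MVP
pos 13: UAC -> Y; peptide=MVPY
pos 16: CAG -> Q; peptide=MVPYQ
pos 19: UUC -> F; peptide=MVPYQF
pos 22: GCG -> A; peptide=MVPYQFA
pos 25: AGC -> S; peptide=MVPYQFAS
pos 28: UUG -> L; peptide=MVPYQFASL
pos 31: GGU -> G; peptide=MVPYQFASLG
pos 34: UGA -> STOP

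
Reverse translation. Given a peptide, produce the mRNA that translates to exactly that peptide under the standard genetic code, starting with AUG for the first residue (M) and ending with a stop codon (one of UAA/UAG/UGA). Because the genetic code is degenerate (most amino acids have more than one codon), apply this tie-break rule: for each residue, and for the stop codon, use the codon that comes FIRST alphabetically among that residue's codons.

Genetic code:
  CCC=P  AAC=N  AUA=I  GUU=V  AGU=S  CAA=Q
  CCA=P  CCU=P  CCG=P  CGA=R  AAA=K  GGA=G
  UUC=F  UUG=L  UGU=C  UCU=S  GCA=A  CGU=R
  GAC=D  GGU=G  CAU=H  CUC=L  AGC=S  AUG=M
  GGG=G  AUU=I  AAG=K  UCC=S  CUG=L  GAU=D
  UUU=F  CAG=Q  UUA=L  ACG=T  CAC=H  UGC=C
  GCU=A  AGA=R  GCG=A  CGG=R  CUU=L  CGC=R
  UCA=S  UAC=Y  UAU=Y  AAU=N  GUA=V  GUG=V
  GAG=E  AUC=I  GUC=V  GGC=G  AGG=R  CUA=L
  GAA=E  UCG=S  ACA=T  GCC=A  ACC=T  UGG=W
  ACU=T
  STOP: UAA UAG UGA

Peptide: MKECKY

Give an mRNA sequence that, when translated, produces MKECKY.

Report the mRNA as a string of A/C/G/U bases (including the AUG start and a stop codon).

residue 1: M -> AUG (start codon)
residue 2: K codons sorted = AAA,AAG -> pick first = AAA
residue 3: E codons sorted = GAA,GAG -> pick first = GAA
residue 4: C codons sorted = UGC,UGU -> pick first = UGC
residue 5: K codons sorted = AAA,AAG -> pick first = AAA
residue 6: Y codons sorted = UAC,UAU -> pick first = UAC
terminator: stop codons sorted = UAA,UAG,UGA -> pick first = UAA

Answer: mRNA: AUGAAAGAAUGCAAAUACUAA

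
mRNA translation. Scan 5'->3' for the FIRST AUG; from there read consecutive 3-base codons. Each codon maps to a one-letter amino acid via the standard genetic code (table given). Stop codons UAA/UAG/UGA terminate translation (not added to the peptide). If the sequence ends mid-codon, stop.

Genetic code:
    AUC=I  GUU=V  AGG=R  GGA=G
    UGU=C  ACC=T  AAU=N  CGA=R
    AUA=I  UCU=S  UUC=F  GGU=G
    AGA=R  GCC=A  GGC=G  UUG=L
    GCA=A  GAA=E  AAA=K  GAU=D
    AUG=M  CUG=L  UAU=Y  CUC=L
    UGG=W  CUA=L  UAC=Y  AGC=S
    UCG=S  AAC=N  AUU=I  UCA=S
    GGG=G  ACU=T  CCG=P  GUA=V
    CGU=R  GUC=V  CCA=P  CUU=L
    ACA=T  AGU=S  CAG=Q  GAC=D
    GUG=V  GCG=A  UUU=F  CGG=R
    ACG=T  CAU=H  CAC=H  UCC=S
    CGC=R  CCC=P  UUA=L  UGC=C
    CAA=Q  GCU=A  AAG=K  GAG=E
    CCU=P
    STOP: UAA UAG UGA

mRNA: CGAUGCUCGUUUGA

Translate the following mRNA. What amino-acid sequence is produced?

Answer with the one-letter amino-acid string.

Answer: MLV

Derivation:
start AUG at pos 2
pos 2: AUG -> M; peptide=M
pos 5: CUC -> L; peptide=ML
pos 8: GUU -> V; peptide=MLV
pos 11: UGA -> STOP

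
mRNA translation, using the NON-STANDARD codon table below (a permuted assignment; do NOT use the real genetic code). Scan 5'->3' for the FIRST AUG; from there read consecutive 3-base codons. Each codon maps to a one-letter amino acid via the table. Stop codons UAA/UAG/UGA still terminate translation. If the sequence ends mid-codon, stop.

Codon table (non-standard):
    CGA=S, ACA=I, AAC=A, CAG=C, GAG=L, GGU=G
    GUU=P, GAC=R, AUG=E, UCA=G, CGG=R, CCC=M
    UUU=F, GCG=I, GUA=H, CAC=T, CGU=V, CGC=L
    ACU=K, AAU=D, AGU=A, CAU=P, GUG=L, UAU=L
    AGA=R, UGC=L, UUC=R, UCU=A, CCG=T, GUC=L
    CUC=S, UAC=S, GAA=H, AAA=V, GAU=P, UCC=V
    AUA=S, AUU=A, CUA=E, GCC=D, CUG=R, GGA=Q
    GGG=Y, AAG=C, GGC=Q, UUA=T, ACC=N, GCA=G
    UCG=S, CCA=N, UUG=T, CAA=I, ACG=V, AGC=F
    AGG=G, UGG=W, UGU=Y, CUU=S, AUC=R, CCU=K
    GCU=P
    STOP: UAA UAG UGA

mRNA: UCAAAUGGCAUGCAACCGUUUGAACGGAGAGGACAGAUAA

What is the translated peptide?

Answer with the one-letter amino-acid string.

Answer: EGLAVTAQLRR

Derivation:
start AUG at pos 4
pos 4: AUG -> E; peptide=E
pos 7: GCA -> G; peptide=EG
pos 10: UGC -> L; peptide=EGL
pos 13: AAC -> A; peptide=EGLA
pos 16: CGU -> V; peptide=EGLAV
pos 19: UUG -> T; peptide=EGLAVT
pos 22: AAC -> A; peptide=EGLAVTA
pos 25: GGA -> Q; peptide=EGLAVTAQ
pos 28: GAG -> L; peptide=EGLAVTAQL
pos 31: GAC -> R; peptide=EGLAVTAQLR
pos 34: AGA -> R; peptide=EGLAVTAQLRR
pos 37: UAA -> STOP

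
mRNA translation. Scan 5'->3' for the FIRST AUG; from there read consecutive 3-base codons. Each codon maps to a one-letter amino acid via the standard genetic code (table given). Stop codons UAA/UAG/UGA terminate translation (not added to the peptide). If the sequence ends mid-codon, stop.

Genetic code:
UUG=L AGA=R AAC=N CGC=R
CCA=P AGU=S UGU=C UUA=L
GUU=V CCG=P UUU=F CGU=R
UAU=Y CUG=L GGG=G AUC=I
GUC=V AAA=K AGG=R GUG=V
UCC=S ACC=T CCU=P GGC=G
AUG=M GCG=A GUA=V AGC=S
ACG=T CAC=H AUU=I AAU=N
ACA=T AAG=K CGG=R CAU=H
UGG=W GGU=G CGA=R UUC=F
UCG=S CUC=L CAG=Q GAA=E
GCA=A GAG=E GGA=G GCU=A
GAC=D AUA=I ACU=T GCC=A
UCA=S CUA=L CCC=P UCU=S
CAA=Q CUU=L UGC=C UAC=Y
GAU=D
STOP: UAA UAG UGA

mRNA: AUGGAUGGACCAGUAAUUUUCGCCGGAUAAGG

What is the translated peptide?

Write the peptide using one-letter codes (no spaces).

Answer: MDGPVIFAG

Derivation:
start AUG at pos 0
pos 0: AUG -> M; peptide=M
pos 3: GAU -> D; peptide=MD
pos 6: GGA -> G; peptide=MDG
pos 9: CCA -> P; peptide=MDGP
pos 12: GUA -> V; peptide=MDGPV
pos 15: AUU -> I; peptide=MDGPVI
pos 18: UUC -> F; peptide=MDGPVIF
pos 21: GCC -> A; peptide=MDGPVIFA
pos 24: GGA -> G; peptide=MDGPVIFAG
pos 27: UAA -> STOP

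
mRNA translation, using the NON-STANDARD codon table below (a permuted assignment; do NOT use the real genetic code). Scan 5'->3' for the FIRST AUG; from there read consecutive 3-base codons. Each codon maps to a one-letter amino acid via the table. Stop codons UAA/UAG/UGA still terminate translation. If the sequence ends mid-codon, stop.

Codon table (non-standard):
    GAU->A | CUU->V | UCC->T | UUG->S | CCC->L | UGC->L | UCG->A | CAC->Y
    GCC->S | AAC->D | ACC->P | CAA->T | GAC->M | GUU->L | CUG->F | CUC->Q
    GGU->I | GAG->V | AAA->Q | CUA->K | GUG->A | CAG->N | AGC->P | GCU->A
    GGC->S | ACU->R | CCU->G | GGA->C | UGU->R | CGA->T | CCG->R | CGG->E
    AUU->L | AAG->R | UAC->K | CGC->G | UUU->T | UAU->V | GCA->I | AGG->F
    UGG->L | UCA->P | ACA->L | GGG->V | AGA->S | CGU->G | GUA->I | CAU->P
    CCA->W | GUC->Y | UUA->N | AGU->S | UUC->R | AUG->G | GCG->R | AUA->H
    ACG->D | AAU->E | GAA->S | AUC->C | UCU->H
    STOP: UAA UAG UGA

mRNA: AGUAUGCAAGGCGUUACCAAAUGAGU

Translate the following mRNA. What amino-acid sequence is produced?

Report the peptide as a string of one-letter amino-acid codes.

start AUG at pos 3
pos 3: AUG -> G; peptide=G
pos 6: CAA -> T; peptide=GT
pos 9: GGC -> S; peptide=GTS
pos 12: GUU -> L; peptide=GTSL
pos 15: ACC -> P; peptide=GTSLP
pos 18: AAA -> Q; peptide=GTSLPQ
pos 21: UGA -> STOP

Answer: GTSLPQ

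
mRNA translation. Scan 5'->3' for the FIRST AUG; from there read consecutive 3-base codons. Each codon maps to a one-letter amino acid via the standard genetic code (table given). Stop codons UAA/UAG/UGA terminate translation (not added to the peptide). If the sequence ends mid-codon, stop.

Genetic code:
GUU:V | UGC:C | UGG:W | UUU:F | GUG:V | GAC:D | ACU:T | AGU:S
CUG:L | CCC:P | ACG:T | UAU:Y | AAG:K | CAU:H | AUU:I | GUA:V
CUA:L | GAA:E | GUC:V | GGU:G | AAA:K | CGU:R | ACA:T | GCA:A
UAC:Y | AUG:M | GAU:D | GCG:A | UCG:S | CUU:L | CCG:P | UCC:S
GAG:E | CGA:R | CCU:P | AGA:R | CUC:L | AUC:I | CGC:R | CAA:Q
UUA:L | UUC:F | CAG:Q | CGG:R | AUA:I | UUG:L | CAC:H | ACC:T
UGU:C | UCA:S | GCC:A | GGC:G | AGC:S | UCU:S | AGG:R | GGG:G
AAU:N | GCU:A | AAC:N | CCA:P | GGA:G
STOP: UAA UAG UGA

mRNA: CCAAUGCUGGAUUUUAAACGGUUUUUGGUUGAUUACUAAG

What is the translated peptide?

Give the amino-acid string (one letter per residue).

Answer: MLDFKRFLVDY

Derivation:
start AUG at pos 3
pos 3: AUG -> M; peptide=M
pos 6: CUG -> L; peptide=ML
pos 9: GAU -> D; peptide=MLD
pos 12: UUU -> F; peptide=MLDF
pos 15: AAA -> K; peptide=MLDFK
pos 18: CGG -> R; peptide=MLDFKR
pos 21: UUU -> F; peptide=MLDFKRF
pos 24: UUG -> L; peptide=MLDFKRFL
pos 27: GUU -> V; peptide=MLDFKRFLV
pos 30: GAU -> D; peptide=MLDFKRFLVD
pos 33: UAC -> Y; peptide=MLDFKRFLVDY
pos 36: UAA -> STOP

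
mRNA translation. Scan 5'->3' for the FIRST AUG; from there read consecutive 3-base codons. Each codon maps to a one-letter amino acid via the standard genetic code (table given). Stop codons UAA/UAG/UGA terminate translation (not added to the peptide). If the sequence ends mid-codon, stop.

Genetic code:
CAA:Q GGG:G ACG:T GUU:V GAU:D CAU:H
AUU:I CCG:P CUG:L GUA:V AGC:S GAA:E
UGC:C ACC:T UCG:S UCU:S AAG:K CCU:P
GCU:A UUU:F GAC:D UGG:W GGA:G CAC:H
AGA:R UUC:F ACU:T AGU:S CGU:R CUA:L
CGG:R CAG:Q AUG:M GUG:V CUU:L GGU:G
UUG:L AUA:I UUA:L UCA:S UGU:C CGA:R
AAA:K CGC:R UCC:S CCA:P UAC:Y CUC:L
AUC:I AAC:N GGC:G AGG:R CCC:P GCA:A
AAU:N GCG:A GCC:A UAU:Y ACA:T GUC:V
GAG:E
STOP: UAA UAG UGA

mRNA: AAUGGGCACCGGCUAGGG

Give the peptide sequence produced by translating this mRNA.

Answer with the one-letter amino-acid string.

start AUG at pos 1
pos 1: AUG -> M; peptide=M
pos 4: GGC -> G; peptide=MG
pos 7: ACC -> T; peptide=MGT
pos 10: GGC -> G; peptide=MGTG
pos 13: UAG -> STOP

Answer: MGTG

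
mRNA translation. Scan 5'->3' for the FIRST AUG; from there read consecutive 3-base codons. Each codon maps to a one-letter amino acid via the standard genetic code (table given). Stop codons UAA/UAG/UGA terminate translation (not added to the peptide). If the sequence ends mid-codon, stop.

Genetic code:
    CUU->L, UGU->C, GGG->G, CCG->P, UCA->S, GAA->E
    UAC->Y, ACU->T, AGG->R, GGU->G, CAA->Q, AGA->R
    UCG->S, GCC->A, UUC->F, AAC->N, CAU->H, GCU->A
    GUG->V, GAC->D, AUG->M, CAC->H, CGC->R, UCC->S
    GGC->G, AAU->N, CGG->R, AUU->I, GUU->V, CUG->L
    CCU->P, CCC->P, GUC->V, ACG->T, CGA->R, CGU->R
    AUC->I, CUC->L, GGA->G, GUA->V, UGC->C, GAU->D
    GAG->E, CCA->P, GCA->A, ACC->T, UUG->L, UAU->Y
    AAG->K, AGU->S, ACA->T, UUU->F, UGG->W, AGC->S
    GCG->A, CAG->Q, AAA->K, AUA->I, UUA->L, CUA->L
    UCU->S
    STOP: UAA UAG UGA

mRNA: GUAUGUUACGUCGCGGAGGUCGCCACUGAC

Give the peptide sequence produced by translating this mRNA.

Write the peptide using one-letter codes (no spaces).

Answer: MLRRGGRH

Derivation:
start AUG at pos 2
pos 2: AUG -> M; peptide=M
pos 5: UUA -> L; peptide=ML
pos 8: CGU -> R; peptide=MLR
pos 11: CGC -> R; peptide=MLRR
pos 14: GGA -> G; peptide=MLRRG
pos 17: GGU -> G; peptide=MLRRGG
pos 20: CGC -> R; peptide=MLRRGGR
pos 23: CAC -> H; peptide=MLRRGGRH
pos 26: UGA -> STOP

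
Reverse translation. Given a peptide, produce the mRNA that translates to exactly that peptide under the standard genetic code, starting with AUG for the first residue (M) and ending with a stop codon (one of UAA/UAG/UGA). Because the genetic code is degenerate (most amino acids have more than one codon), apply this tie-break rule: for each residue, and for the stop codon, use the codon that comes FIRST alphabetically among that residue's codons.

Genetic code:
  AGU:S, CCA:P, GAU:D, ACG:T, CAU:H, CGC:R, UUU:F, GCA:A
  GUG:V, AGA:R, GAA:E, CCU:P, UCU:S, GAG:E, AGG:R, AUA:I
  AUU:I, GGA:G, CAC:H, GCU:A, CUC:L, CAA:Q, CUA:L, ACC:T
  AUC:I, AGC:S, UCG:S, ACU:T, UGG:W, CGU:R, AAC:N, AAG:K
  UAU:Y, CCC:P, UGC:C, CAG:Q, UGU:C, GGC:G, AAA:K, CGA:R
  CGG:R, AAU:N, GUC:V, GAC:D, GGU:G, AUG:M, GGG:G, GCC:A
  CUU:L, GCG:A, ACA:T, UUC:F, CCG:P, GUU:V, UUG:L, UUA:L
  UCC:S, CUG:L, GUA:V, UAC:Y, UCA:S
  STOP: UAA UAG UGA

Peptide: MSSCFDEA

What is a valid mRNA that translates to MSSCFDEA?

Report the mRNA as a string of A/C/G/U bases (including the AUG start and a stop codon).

residue 1: M -> AUG (start codon)
residue 2: S codons sorted = AGC,AGU,UCA,UCC,UCG,UCU -> pick first = AGC
residue 3: S codons sorted = AGC,AGU,UCA,UCC,UCG,UCU -> pick first = AGC
residue 4: C codons sorted = UGC,UGU -> pick first = UGC
residue 5: F codons sorted = UUC,UUU -> pick first = UUC
residue 6: D codons sorted = GAC,GAU -> pick first = GAC
residue 7: E codons sorted = GAA,GAG -> pick first = GAA
residue 8: A codons sorted = GCA,GCC,GCG,GCU -> pick first = GCA
terminator: stop codons sorted = UAA,UAG,UGA -> pick first = UAA

Answer: mRNA: AUGAGCAGCUGCUUCGACGAAGCAUAA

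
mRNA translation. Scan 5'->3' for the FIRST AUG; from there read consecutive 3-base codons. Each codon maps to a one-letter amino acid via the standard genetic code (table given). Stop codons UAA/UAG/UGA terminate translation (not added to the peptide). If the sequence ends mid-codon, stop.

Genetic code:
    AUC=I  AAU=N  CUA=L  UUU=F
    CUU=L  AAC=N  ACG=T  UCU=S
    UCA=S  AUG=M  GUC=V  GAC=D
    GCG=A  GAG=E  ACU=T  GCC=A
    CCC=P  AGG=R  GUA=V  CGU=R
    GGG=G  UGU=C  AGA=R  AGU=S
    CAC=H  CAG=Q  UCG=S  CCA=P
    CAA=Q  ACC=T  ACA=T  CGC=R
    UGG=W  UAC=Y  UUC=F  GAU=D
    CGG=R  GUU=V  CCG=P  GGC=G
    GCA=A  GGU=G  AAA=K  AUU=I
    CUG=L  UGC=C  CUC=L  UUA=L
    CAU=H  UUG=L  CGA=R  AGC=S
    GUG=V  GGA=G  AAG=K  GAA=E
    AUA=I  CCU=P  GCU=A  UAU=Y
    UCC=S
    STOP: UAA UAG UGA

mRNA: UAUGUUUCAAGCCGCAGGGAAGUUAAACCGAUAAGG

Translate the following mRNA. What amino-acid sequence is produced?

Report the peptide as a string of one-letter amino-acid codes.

Answer: MFQAAGKLNR

Derivation:
start AUG at pos 1
pos 1: AUG -> M; peptide=M
pos 4: UUU -> F; peptide=MF
pos 7: CAA -> Q; peptide=MFQ
pos 10: GCC -> A; peptide=MFQA
pos 13: GCA -> A; peptide=MFQAA
pos 16: GGG -> G; peptide=MFQAAG
pos 19: AAG -> K; peptide=MFQAAGK
pos 22: UUA -> L; peptide=MFQAAGKL
pos 25: AAC -> N; peptide=MFQAAGKLN
pos 28: CGA -> R; peptide=MFQAAGKLNR
pos 31: UAA -> STOP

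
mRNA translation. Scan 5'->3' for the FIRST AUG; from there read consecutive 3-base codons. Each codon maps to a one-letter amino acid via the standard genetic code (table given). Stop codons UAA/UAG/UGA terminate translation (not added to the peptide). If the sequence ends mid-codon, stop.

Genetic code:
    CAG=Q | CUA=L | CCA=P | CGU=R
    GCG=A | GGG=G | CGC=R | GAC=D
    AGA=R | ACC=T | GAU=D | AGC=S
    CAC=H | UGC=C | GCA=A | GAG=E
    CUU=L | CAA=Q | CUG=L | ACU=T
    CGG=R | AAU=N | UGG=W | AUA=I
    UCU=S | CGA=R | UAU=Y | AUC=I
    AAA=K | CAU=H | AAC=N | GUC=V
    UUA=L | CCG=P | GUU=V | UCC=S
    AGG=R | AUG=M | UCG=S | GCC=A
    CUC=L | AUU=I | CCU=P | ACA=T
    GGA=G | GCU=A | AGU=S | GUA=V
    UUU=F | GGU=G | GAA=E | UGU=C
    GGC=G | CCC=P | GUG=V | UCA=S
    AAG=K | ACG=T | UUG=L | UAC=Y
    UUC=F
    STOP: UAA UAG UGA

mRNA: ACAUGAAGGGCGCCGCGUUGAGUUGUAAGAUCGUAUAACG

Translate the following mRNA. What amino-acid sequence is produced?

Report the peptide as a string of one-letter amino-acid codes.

start AUG at pos 2
pos 2: AUG -> M; peptide=M
pos 5: AAG -> K; peptide=MK
pos 8: GGC -> G; peptide=MKG
pos 11: GCC -> A; peptide=MKGA
pos 14: GCG -> A; peptide=MKGAA
pos 17: UUG -> L; peptide=MKGAAL
pos 20: AGU -> S; peptide=MKGAALS
pos 23: UGU -> C; peptide=MKGAALSC
pos 26: AAG -> K; peptide=MKGAALSCK
pos 29: AUC -> I; peptide=MKGAALSCKI
pos 32: GUA -> V; peptide=MKGAALSCKIV
pos 35: UAA -> STOP

Answer: MKGAALSCKIV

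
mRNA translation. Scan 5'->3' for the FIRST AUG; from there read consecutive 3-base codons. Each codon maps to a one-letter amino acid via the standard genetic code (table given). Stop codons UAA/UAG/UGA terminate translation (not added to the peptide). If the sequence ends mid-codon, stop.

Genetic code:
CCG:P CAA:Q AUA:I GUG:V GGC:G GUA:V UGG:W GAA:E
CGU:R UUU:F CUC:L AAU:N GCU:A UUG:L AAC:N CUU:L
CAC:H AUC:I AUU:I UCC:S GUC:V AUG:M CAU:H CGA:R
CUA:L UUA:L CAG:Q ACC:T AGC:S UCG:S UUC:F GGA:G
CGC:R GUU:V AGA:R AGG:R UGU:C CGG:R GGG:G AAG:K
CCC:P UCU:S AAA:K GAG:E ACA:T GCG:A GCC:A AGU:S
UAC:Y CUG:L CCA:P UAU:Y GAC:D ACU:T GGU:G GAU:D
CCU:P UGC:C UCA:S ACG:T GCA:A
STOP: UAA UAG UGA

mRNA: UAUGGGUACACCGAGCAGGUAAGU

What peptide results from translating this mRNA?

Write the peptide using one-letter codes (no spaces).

start AUG at pos 1
pos 1: AUG -> M; peptide=M
pos 4: GGU -> G; peptide=MG
pos 7: ACA -> T; peptide=MGT
pos 10: CCG -> P; peptide=MGTP
pos 13: AGC -> S; peptide=MGTPS
pos 16: AGG -> R; peptide=MGTPSR
pos 19: UAA -> STOP

Answer: MGTPSR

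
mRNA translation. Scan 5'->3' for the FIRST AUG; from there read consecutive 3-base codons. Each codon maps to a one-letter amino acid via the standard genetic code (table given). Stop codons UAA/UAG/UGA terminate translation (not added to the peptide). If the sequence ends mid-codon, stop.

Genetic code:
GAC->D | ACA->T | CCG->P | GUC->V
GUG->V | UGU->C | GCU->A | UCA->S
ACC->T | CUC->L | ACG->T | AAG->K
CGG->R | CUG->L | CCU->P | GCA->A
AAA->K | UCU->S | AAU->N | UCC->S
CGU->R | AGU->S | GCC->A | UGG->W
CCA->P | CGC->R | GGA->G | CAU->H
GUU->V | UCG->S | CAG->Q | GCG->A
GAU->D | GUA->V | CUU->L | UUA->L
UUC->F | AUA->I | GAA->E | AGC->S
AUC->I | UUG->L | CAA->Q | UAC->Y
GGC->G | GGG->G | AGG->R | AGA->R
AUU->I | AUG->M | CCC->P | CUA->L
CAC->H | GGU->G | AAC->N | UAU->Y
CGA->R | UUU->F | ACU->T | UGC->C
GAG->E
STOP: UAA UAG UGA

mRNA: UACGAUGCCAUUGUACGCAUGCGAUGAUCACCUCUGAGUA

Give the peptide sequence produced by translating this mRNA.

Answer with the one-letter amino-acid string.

start AUG at pos 4
pos 4: AUG -> M; peptide=M
pos 7: CCA -> P; peptide=MP
pos 10: UUG -> L; peptide=MPL
pos 13: UAC -> Y; peptide=MPLY
pos 16: GCA -> A; peptide=MPLYA
pos 19: UGC -> C; peptide=MPLYAC
pos 22: GAU -> D; peptide=MPLYACD
pos 25: GAU -> D; peptide=MPLYACDD
pos 28: CAC -> H; peptide=MPLYACDDH
pos 31: CUC -> L; peptide=MPLYACDDHL
pos 34: UGA -> STOP

Answer: MPLYACDDHL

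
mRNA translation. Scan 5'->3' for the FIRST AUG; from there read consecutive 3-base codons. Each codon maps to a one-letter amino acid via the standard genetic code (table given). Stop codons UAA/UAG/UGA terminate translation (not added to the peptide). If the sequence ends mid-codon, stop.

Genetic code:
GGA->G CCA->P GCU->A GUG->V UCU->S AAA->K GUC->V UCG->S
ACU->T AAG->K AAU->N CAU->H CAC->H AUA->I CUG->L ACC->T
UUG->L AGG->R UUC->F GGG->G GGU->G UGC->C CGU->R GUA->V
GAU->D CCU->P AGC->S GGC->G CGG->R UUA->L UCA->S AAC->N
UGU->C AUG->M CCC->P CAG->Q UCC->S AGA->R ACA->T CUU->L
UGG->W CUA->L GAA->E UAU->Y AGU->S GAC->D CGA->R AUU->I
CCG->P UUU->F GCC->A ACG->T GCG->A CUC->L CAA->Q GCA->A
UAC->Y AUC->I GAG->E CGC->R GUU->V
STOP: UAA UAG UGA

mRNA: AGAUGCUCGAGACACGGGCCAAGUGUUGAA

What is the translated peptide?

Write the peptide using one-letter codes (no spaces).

Answer: MLETRAKC

Derivation:
start AUG at pos 2
pos 2: AUG -> M; peptide=M
pos 5: CUC -> L; peptide=ML
pos 8: GAG -> E; peptide=MLE
pos 11: ACA -> T; peptide=MLET
pos 14: CGG -> R; peptide=MLETR
pos 17: GCC -> A; peptide=MLETRA
pos 20: AAG -> K; peptide=MLETRAK
pos 23: UGU -> C; peptide=MLETRAKC
pos 26: UGA -> STOP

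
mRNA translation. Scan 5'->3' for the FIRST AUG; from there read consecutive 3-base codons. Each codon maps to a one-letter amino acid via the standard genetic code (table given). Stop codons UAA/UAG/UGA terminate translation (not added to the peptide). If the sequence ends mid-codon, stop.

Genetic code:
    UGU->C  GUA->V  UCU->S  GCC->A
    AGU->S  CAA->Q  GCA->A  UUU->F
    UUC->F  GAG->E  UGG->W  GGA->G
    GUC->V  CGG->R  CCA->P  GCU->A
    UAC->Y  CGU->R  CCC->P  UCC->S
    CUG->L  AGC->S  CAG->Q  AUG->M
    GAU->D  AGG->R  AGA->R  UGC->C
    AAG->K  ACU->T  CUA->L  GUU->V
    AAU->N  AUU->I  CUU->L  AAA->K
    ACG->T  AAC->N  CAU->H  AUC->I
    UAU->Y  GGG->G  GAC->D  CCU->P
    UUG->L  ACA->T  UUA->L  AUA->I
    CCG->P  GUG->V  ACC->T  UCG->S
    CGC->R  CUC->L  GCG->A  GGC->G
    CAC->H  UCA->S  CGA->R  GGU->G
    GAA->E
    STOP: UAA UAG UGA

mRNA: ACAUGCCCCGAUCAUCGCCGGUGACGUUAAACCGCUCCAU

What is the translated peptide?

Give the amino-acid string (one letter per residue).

Answer: MPRSSPVTLNRS

Derivation:
start AUG at pos 2
pos 2: AUG -> M; peptide=M
pos 5: CCC -> P; peptide=MP
pos 8: CGA -> R; peptide=MPR
pos 11: UCA -> S; peptide=MPRS
pos 14: UCG -> S; peptide=MPRSS
pos 17: CCG -> P; peptide=MPRSSP
pos 20: GUG -> V; peptide=MPRSSPV
pos 23: ACG -> T; peptide=MPRSSPVT
pos 26: UUA -> L; peptide=MPRSSPVTL
pos 29: AAC -> N; peptide=MPRSSPVTLN
pos 32: CGC -> R; peptide=MPRSSPVTLNR
pos 35: UCC -> S; peptide=MPRSSPVTLNRS
pos 38: only 2 nt remain (<3), stop (end of mRNA)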